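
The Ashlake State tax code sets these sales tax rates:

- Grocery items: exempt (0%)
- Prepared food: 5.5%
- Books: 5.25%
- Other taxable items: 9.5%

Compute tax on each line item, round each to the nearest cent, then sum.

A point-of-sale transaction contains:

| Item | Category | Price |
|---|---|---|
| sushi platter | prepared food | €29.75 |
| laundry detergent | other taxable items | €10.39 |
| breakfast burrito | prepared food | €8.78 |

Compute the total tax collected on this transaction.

€3.11

Sushi platter €29.75: prepared food → 5.5% → €1.64
Laundry detergent €10.39: other taxable items → 9.5% → €0.99
Breakfast burrito €8.78: prepared food → 5.5% → €0.48
Total tax = €1.64 + €0.99 + €0.48 = €3.11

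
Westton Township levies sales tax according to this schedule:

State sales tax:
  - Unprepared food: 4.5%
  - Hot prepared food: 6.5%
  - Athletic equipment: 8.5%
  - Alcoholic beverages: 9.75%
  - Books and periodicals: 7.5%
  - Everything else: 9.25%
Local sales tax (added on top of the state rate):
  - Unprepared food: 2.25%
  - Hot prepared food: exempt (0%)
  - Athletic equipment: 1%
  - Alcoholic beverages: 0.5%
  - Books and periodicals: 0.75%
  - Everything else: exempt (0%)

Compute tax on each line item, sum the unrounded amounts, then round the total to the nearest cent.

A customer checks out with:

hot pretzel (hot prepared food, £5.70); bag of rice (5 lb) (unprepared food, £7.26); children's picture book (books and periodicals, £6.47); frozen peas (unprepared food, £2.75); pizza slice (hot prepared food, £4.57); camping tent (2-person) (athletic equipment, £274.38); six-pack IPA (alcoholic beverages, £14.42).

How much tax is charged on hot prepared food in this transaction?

Hot pretzel £5.70: hot prepared food → 6.5% + 0% local = 6.5% → £0.3705
Pizza slice £4.57: hot prepared food → 6.5% + 0% local = 6.5% → £0.29705
Tax on hot prepared food: unrounded sum = £0.66755 → £0.67

£0.67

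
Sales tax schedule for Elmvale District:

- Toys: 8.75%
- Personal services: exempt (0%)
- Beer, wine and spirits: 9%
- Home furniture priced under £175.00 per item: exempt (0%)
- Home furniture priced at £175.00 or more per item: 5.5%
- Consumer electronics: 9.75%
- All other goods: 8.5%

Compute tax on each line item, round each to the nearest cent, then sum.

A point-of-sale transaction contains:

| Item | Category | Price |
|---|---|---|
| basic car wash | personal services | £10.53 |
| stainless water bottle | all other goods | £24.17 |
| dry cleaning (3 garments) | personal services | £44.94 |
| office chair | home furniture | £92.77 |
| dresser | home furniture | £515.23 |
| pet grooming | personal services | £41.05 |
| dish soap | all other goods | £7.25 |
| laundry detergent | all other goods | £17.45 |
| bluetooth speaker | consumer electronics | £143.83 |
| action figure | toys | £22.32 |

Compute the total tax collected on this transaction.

£48.46

Basic car wash £10.53: personal services → 0% → £0.00
Stainless water bottle £24.17: all other goods → 8.5% → £2.05
Dry cleaning (3 garments) £44.94: personal services → 0% → £0.00
Office chair £92.77: home furniture, under £175.00 → 0% → £0.00
Dresser £515.23: home furniture, £175.00 or more → 5.5% → £28.34
Pet grooming £41.05: personal services → 0% → £0.00
Dish soap £7.25: all other goods → 8.5% → £0.62
Laundry detergent £17.45: all other goods → 8.5% → £1.48
Bluetooth speaker £143.83: consumer electronics → 9.75% → £14.02
Action figure £22.32: toys → 8.75% → £1.95
Total tax = £2.05 + £28.34 + £0.62 + £1.48 + £14.02 + £1.95 = £48.46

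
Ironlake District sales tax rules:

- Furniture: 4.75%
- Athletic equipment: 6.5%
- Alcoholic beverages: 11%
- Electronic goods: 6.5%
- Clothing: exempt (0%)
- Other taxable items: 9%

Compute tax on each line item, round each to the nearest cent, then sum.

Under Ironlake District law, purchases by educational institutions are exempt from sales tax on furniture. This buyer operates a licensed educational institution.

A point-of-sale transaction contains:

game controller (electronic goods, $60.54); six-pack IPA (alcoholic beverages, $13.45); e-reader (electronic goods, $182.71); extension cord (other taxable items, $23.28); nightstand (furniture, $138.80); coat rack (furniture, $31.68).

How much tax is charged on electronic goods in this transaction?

$15.82

Game controller $60.54: electronic goods → 6.5% → $3.94
E-reader $182.71: electronic goods → 6.5% → $11.88
Tax on electronic goods = $3.94 + $11.88 = $15.82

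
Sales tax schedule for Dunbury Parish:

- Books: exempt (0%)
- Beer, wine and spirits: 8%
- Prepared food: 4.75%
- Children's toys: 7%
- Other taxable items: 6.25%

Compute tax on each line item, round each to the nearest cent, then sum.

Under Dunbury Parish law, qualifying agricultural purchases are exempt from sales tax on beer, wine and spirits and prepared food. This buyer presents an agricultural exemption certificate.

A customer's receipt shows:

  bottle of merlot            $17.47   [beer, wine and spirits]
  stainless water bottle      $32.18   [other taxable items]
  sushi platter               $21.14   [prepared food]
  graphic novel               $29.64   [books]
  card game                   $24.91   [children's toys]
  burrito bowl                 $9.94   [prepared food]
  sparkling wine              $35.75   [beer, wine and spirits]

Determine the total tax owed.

Bottle of merlot $17.47: beer, wine and spirits, buyer-exempt → 0% → $0.00
Stainless water bottle $32.18: other taxable items → 6.25% → $2.01
Sushi platter $21.14: prepared food, buyer-exempt → 0% → $0.00
Graphic novel $29.64: books → 0% → $0.00
Card game $24.91: children's toys → 7% → $1.74
Burrito bowl $9.94: prepared food, buyer-exempt → 0% → $0.00
Sparkling wine $35.75: beer, wine and spirits, buyer-exempt → 0% → $0.00
Total tax = $2.01 + $1.74 = $3.75

$3.75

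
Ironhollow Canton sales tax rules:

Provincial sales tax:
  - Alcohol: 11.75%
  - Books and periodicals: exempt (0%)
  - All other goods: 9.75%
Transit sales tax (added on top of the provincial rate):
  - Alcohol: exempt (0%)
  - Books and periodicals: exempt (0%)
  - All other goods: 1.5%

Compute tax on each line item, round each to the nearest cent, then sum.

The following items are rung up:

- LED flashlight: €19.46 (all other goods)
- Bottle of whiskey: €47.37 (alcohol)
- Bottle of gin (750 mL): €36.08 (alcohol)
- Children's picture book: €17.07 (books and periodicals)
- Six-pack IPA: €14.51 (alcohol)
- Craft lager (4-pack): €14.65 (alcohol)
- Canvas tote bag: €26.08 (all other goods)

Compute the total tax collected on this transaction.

€18.35

LED flashlight €19.46: all other goods → 9.75% + 1.5% transit = 11.25% → €2.19
Bottle of whiskey €47.37: alcohol → 11.75% + 0% transit = 11.75% → €5.57
Bottle of gin (750 mL) €36.08: alcohol → 11.75% + 0% transit = 11.75% → €4.24
Children's picture book €17.07: books and periodicals → 0% + 0% transit = 0% → €0.00
Six-pack IPA €14.51: alcohol → 11.75% + 0% transit = 11.75% → €1.70
Craft lager (4-pack) €14.65: alcohol → 11.75% + 0% transit = 11.75% → €1.72
Canvas tote bag €26.08: all other goods → 9.75% + 1.5% transit = 11.25% → €2.93
Total tax = €2.19 + €5.57 + €4.24 + €1.70 + €1.72 + €2.93 = €18.35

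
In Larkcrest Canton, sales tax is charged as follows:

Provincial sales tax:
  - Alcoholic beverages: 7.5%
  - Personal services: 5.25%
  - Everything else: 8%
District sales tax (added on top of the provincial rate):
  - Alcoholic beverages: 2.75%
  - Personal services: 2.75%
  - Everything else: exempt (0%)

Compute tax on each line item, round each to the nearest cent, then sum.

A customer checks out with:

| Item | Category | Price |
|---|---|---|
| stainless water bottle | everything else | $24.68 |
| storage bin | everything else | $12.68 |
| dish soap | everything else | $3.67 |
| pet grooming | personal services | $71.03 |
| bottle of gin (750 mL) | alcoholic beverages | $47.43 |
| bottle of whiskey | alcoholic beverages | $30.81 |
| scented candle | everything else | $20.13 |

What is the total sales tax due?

$18.58

Stainless water bottle $24.68: everything else → 8% + 0% district = 8% → $1.97
Storage bin $12.68: everything else → 8% + 0% district = 8% → $1.01
Dish soap $3.67: everything else → 8% + 0% district = 8% → $0.29
Pet grooming $71.03: personal services → 5.25% + 2.75% district = 8% → $5.68
Bottle of gin (750 mL) $47.43: alcoholic beverages → 7.5% + 2.75% district = 10.25% → $4.86
Bottle of whiskey $30.81: alcoholic beverages → 7.5% + 2.75% district = 10.25% → $3.16
Scented candle $20.13: everything else → 8% + 0% district = 8% → $1.61
Total tax = $1.97 + $1.01 + $0.29 + $5.68 + $4.86 + $3.16 + $1.61 = $18.58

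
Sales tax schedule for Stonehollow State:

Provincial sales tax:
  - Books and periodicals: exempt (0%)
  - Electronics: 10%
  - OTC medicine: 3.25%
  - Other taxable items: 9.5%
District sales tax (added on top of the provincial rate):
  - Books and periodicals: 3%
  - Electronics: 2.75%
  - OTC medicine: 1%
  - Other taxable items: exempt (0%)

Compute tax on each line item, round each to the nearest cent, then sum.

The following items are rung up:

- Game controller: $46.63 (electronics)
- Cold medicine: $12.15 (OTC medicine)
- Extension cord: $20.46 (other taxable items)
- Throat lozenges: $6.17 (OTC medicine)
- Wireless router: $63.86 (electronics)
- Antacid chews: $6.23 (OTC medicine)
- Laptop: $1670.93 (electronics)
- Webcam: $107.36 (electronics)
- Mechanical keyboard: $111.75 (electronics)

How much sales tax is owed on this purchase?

$258.05

Game controller $46.63: electronics → 10% + 2.75% district = 12.75% → $5.95
Cold medicine $12.15: OTC medicine → 3.25% + 1% district = 4.25% → $0.52
Extension cord $20.46: other taxable items → 9.5% + 0% district = 9.5% → $1.94
Throat lozenges $6.17: OTC medicine → 3.25% + 1% district = 4.25% → $0.26
Wireless router $63.86: electronics → 10% + 2.75% district = 12.75% → $8.14
Antacid chews $6.23: OTC medicine → 3.25% + 1% district = 4.25% → $0.26
Laptop $1670.93: electronics → 10% + 2.75% district = 12.75% → $213.04
Webcam $107.36: electronics → 10% + 2.75% district = 12.75% → $13.69
Mechanical keyboard $111.75: electronics → 10% + 2.75% district = 12.75% → $14.25
Total tax = $5.95 + $0.52 + $1.94 + $0.26 + $8.14 + $0.26 + $213.04 + $13.69 + $14.25 = $258.05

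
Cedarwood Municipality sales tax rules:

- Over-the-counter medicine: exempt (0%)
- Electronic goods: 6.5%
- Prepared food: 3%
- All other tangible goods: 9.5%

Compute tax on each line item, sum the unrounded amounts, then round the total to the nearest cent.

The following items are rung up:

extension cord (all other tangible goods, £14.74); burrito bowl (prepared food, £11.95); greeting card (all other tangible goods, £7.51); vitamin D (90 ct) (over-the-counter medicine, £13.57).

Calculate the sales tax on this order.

£2.47

Extension cord £14.74: all other tangible goods → 9.5% → £1.4003
Burrito bowl £11.95: prepared food → 3% → £0.3585
Greeting card £7.51: all other tangible goods → 9.5% → £0.71345
Vitamin D (90 ct) £13.57: over-the-counter medicine → 0% → £0.00
Unrounded tax sum = £2.47225 → £2.47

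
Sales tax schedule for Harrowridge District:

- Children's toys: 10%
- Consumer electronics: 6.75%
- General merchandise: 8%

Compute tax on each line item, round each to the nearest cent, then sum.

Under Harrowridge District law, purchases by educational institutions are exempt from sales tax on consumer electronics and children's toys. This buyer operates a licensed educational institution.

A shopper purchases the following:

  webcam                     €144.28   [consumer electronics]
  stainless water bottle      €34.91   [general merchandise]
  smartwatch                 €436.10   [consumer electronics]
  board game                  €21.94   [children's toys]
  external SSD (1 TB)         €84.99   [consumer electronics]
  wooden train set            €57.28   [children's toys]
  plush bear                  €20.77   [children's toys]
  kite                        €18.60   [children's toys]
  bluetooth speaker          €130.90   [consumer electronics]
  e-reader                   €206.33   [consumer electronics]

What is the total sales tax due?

Webcam €144.28: consumer electronics, buyer-exempt → 0% → €0.00
Stainless water bottle €34.91: general merchandise → 8% → €2.79
Smartwatch €436.10: consumer electronics, buyer-exempt → 0% → €0.00
Board game €21.94: children's toys, buyer-exempt → 0% → €0.00
External SSD (1 TB) €84.99: consumer electronics, buyer-exempt → 0% → €0.00
Wooden train set €57.28: children's toys, buyer-exempt → 0% → €0.00
Plush bear €20.77: children's toys, buyer-exempt → 0% → €0.00
Kite €18.60: children's toys, buyer-exempt → 0% → €0.00
Bluetooth speaker €130.90: consumer electronics, buyer-exempt → 0% → €0.00
E-reader €206.33: consumer electronics, buyer-exempt → 0% → €0.00
Total tax = €2.79

€2.79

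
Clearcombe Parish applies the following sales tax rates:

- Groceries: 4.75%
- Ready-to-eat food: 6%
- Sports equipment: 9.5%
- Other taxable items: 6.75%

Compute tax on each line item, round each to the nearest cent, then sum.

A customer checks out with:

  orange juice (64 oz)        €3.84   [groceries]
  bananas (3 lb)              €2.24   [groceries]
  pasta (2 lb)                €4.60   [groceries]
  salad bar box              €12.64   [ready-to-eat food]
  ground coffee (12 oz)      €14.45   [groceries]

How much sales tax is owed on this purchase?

€1.96

Orange juice (64 oz) €3.84: groceries → 4.75% → €0.18
Bananas (3 lb) €2.24: groceries → 4.75% → €0.11
Pasta (2 lb) €4.60: groceries → 4.75% → €0.22
Salad bar box €12.64: ready-to-eat food → 6% → €0.76
Ground coffee (12 oz) €14.45: groceries → 4.75% → €0.69
Total tax = €0.18 + €0.11 + €0.22 + €0.76 + €0.69 = €1.96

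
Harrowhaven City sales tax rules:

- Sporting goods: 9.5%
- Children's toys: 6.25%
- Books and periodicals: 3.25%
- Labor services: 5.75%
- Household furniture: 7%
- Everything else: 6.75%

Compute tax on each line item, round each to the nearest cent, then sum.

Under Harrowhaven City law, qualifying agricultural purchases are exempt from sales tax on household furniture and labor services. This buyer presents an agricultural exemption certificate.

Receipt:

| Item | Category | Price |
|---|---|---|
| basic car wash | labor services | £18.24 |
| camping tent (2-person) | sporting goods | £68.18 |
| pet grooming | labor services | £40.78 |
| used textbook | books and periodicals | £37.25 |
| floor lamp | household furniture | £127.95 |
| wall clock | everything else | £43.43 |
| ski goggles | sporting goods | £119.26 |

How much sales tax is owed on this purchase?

£21.95

Basic car wash £18.24: labor services, buyer-exempt → 0% → £0.00
Camping tent (2-person) £68.18: sporting goods → 9.5% → £6.48
Pet grooming £40.78: labor services, buyer-exempt → 0% → £0.00
Used textbook £37.25: books and periodicals → 3.25% → £1.21
Floor lamp £127.95: household furniture, buyer-exempt → 0% → £0.00
Wall clock £43.43: everything else → 6.75% → £2.93
Ski goggles £119.26: sporting goods → 9.5% → £11.33
Total tax = £6.48 + £1.21 + £2.93 + £11.33 = £21.95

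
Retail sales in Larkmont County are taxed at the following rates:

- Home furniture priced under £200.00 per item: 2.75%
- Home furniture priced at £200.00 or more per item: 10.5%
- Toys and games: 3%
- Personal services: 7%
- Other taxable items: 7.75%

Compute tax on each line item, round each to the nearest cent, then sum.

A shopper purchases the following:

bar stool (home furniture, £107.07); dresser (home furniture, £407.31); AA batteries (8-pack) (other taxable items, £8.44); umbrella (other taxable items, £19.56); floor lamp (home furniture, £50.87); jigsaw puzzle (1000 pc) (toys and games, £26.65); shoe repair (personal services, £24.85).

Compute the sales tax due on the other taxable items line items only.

AA batteries (8-pack) £8.44: other taxable items → 7.75% → £0.65
Umbrella £19.56: other taxable items → 7.75% → £1.52
Tax on other taxable items = £0.65 + £1.52 = £2.17

£2.17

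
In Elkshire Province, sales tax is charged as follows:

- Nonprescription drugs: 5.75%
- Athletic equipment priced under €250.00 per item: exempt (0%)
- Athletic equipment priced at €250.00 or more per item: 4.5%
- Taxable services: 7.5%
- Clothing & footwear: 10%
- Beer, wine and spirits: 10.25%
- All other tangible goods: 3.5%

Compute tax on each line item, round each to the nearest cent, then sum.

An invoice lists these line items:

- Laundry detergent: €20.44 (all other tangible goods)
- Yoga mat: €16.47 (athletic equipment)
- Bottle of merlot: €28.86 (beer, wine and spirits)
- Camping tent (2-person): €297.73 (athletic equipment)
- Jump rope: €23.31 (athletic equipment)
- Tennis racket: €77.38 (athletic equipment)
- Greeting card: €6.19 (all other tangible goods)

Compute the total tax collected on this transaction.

€17.30

Laundry detergent €20.44: all other tangible goods → 3.5% → €0.72
Yoga mat €16.47: athletic equipment, under €250.00 → 0% → €0.00
Bottle of merlot €28.86: beer, wine and spirits → 10.25% → €2.96
Camping tent (2-person) €297.73: athletic equipment, €250.00 or more → 4.5% → €13.40
Jump rope €23.31: athletic equipment, under €250.00 → 0% → €0.00
Tennis racket €77.38: athletic equipment, under €250.00 → 0% → €0.00
Greeting card €6.19: all other tangible goods → 3.5% → €0.22
Total tax = €0.72 + €2.96 + €13.40 + €0.22 = €17.30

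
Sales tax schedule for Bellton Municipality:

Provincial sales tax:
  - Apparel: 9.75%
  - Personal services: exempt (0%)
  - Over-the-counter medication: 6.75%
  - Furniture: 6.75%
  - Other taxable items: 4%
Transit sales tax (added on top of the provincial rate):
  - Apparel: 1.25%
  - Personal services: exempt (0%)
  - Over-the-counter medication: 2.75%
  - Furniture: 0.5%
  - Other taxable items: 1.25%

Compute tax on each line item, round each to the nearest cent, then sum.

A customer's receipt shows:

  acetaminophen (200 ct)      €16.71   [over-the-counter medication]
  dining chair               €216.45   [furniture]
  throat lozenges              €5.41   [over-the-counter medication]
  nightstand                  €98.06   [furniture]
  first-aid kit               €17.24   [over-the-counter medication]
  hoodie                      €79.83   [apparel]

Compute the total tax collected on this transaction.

€35.32

Acetaminophen (200 ct) €16.71: over-the-counter medication → 6.75% + 2.75% transit = 9.5% → €1.59
Dining chair €216.45: furniture → 6.75% + 0.5% transit = 7.25% → €15.69
Throat lozenges €5.41: over-the-counter medication → 6.75% + 2.75% transit = 9.5% → €0.51
Nightstand €98.06: furniture → 6.75% + 0.5% transit = 7.25% → €7.11
First-aid kit €17.24: over-the-counter medication → 6.75% + 2.75% transit = 9.5% → €1.64
Hoodie €79.83: apparel → 9.75% + 1.25% transit = 11% → €8.78
Total tax = €1.59 + €15.69 + €0.51 + €7.11 + €1.64 + €8.78 = €35.32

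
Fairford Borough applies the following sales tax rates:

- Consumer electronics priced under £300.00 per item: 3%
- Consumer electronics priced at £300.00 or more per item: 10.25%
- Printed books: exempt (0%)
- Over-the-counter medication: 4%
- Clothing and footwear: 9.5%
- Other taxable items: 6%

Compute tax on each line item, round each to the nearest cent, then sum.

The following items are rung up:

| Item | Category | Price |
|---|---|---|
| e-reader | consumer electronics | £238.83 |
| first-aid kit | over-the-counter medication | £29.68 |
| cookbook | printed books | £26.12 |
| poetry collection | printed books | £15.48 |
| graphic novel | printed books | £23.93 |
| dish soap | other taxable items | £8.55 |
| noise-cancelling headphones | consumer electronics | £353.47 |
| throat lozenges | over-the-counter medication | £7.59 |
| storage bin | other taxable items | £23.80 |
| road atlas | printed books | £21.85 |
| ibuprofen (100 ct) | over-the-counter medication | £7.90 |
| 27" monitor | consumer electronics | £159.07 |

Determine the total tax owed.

£51.91

E-reader £238.83: consumer electronics, under £300.00 → 3% → £7.16
First-aid kit £29.68: over-the-counter medication → 4% → £1.19
Cookbook £26.12: printed books → 0% → £0.00
Poetry collection £15.48: printed books → 0% → £0.00
Graphic novel £23.93: printed books → 0% → £0.00
Dish soap £8.55: other taxable items → 6% → £0.51
Noise-cancelling headphones £353.47: consumer electronics, £300.00 or more → 10.25% → £36.23
Throat lozenges £7.59: over-the-counter medication → 4% → £0.30
Storage bin £23.80: other taxable items → 6% → £1.43
Road atlas £21.85: printed books → 0% → £0.00
Ibuprofen (100 ct) £7.90: over-the-counter medication → 4% → £0.32
27" monitor £159.07: consumer electronics, under £300.00 → 3% → £4.77
Total tax = £7.16 + £1.19 + £0.51 + £36.23 + £0.30 + £1.43 + £0.32 + £4.77 = £51.91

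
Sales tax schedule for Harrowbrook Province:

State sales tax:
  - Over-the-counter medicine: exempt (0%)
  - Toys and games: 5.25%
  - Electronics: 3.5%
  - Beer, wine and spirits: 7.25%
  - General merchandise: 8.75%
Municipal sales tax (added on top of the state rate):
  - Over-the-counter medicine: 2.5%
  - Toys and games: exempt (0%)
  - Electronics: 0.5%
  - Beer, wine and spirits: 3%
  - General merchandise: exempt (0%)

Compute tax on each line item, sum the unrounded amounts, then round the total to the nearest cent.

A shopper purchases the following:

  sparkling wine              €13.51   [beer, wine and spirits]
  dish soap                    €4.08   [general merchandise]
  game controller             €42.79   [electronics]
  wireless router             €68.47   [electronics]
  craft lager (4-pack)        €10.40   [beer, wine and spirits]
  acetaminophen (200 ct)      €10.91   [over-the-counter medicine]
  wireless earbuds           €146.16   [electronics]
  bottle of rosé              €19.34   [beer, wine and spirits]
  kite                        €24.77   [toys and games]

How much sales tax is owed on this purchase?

Sparkling wine €13.51: beer, wine and spirits → 7.25% + 3% municipal = 10.25% → €1.384775
Dish soap €4.08: general merchandise → 8.75% + 0% municipal = 8.75% → €0.357
Game controller €42.79: electronics → 3.5% + 0.5% municipal = 4% → €1.7116
Wireless router €68.47: electronics → 3.5% + 0.5% municipal = 4% → €2.7388
Craft lager (4-pack) €10.40: beer, wine and spirits → 7.25% + 3% municipal = 10.25% → €1.066
Acetaminophen (200 ct) €10.91: over-the-counter medicine → 0% + 2.5% municipal = 2.5% → €0.27275
Wireless earbuds €146.16: electronics → 3.5% + 0.5% municipal = 4% → €5.8464
Bottle of rosé €19.34: beer, wine and spirits → 7.25% + 3% municipal = 10.25% → €1.98235
Kite €24.77: toys and games → 5.25% + 0% municipal = 5.25% → €1.300425
Unrounded tax sum = €16.6601 → €16.66

€16.66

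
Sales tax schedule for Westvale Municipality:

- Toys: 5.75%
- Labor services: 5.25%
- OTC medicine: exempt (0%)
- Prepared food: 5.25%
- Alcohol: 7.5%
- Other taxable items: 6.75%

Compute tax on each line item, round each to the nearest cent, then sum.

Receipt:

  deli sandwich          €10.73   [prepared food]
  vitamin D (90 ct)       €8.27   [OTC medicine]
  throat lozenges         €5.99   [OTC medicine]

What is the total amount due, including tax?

€25.55

Deli sandwich €10.73: prepared food → 5.25% → €0.56
Vitamin D (90 ct) €8.27: OTC medicine → 0% → €0.00
Throat lozenges €5.99: OTC medicine → 0% → €0.00
Subtotal = €24.99; tax = €0.56; total due = €25.55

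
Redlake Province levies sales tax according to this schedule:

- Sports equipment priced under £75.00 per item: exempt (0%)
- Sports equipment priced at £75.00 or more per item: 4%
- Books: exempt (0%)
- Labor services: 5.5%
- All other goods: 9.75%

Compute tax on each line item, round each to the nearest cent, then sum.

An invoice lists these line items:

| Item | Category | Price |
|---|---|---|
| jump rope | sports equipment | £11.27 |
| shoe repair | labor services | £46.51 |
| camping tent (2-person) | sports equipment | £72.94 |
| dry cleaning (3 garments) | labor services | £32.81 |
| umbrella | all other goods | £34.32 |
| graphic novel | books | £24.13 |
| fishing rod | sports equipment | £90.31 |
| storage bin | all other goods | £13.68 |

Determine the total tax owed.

Jump rope £11.27: sports equipment, under £75.00 → 0% → £0.00
Shoe repair £46.51: labor services → 5.5% → £2.56
Camping tent (2-person) £72.94: sports equipment, under £75.00 → 0% → £0.00
Dry cleaning (3 garments) £32.81: labor services → 5.5% → £1.80
Umbrella £34.32: all other goods → 9.75% → £3.35
Graphic novel £24.13: books → 0% → £0.00
Fishing rod £90.31: sports equipment, £75.00 or more → 4% → £3.61
Storage bin £13.68: all other goods → 9.75% → £1.33
Total tax = £2.56 + £1.80 + £3.35 + £3.61 + £1.33 = £12.65

£12.65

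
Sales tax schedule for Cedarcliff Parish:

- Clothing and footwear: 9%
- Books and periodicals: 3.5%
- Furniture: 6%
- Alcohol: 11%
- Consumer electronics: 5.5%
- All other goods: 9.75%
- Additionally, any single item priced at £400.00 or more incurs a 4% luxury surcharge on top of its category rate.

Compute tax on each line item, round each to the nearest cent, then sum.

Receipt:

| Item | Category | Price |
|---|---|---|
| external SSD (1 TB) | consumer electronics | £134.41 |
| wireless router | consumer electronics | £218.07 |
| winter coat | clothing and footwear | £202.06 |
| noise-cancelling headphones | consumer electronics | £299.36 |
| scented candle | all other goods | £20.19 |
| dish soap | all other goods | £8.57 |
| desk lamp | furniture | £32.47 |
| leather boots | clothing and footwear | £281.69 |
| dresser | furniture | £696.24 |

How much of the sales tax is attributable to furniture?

Desk lamp £32.47: furniture → 6% → £1.95
Dresser £696.24: furniture → 6% + 4% surcharge = 10% → £69.62
Tax on furniture = £1.95 + £69.62 = £71.57

£71.57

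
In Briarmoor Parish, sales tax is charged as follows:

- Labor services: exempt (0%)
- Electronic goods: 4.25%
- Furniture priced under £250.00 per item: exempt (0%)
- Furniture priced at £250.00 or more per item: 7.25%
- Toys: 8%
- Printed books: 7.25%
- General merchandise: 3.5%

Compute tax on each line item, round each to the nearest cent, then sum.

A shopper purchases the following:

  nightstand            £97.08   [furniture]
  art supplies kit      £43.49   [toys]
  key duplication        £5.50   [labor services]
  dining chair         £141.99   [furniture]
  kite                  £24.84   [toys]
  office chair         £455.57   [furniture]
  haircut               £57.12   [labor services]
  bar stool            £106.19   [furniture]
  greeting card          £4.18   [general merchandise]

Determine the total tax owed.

£38.65

Nightstand £97.08: furniture, under £250.00 → 0% → £0.00
Art supplies kit £43.49: toys → 8% → £3.48
Key duplication £5.50: labor services → 0% → £0.00
Dining chair £141.99: furniture, under £250.00 → 0% → £0.00
Kite £24.84: toys → 8% → £1.99
Office chair £455.57: furniture, £250.00 or more → 7.25% → £33.03
Haircut £57.12: labor services → 0% → £0.00
Bar stool £106.19: furniture, under £250.00 → 0% → £0.00
Greeting card £4.18: general merchandise → 3.5% → £0.15
Total tax = £3.48 + £1.99 + £33.03 + £0.15 = £38.65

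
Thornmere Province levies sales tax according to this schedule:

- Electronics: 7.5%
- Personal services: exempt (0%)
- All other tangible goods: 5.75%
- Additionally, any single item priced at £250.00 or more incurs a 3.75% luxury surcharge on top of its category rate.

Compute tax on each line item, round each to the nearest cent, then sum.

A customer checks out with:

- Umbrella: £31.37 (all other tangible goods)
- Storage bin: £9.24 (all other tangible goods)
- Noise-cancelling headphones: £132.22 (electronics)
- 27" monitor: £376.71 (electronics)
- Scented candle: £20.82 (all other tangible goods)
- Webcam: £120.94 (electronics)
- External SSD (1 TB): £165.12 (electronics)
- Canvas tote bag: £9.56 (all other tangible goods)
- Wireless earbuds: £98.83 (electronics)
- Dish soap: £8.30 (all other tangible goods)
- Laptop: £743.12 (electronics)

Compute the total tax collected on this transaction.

Umbrella £31.37: all other tangible goods → 5.75% → £1.80
Storage bin £9.24: all other tangible goods → 5.75% → £0.53
Noise-cancelling headphones £132.22: electronics → 7.5% → £9.92
27" monitor £376.71: electronics → 7.5% + 3.75% surcharge = 11.25% → £42.38
Scented candle £20.82: all other tangible goods → 5.75% → £1.20
Webcam £120.94: electronics → 7.5% → £9.07
External SSD (1 TB) £165.12: electronics → 7.5% → £12.38
Canvas tote bag £9.56: all other tangible goods → 5.75% → £0.55
Wireless earbuds £98.83: electronics → 7.5% → £7.41
Dish soap £8.30: all other tangible goods → 5.75% → £0.48
Laptop £743.12: electronics → 7.5% + 3.75% surcharge = 11.25% → £83.60
Total tax = £1.80 + £0.53 + £9.92 + £42.38 + £1.20 + £9.07 + £12.38 + £0.55 + £7.41 + £0.48 + £83.60 = £169.32

£169.32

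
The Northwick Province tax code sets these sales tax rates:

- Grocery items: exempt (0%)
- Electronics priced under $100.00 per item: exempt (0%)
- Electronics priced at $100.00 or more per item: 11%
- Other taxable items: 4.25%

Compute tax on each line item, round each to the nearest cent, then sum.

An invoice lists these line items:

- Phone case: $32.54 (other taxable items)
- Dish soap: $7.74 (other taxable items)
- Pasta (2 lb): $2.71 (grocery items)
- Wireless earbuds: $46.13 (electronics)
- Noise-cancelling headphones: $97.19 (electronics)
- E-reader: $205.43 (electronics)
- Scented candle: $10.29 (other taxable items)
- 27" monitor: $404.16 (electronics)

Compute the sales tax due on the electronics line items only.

Wireless earbuds $46.13: electronics, under $100.00 → 0% → $0.00
Noise-cancelling headphones $97.19: electronics, under $100.00 → 0% → $0.00
E-reader $205.43: electronics, $100.00 or more → 11% → $22.60
27" monitor $404.16: electronics, $100.00 or more → 11% → $44.46
Tax on electronics = $0.00 + $0.00 + $22.60 + $44.46 = $67.06

$67.06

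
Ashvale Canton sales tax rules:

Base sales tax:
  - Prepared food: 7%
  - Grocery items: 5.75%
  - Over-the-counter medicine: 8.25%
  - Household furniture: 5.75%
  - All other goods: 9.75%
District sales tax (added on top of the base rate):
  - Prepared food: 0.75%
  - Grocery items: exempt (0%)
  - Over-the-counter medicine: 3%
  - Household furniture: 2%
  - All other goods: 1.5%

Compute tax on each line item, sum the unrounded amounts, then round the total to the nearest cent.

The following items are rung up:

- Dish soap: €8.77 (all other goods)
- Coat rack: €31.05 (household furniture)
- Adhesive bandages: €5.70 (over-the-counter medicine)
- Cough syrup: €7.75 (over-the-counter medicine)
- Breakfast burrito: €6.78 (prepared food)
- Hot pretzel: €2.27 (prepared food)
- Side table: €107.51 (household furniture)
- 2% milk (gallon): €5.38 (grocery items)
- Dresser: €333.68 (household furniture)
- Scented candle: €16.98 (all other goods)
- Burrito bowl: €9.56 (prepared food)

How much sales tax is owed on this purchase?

€42.76

Dish soap €8.77: all other goods → 9.75% + 1.5% district = 11.25% → €0.986625
Coat rack €31.05: household furniture → 5.75% + 2% district = 7.75% → €2.406375
Adhesive bandages €5.70: over-the-counter medicine → 8.25% + 3% district = 11.25% → €0.64125
Cough syrup €7.75: over-the-counter medicine → 8.25% + 3% district = 11.25% → €0.871875
Breakfast burrito €6.78: prepared food → 7% + 0.75% district = 7.75% → €0.52545
Hot pretzel €2.27: prepared food → 7% + 0.75% district = 7.75% → €0.175925
Side table €107.51: household furniture → 5.75% + 2% district = 7.75% → €8.332025
2% milk (gallon) €5.38: grocery items → 5.75% + 0% district = 5.75% → €0.30935
Dresser €333.68: household furniture → 5.75% + 2% district = 7.75% → €25.8602
Scented candle €16.98: all other goods → 9.75% + 1.5% district = 11.25% → €1.91025
Burrito bowl €9.56: prepared food → 7% + 0.75% district = 7.75% → €0.7409
Unrounded tax sum = €42.760225 → €42.76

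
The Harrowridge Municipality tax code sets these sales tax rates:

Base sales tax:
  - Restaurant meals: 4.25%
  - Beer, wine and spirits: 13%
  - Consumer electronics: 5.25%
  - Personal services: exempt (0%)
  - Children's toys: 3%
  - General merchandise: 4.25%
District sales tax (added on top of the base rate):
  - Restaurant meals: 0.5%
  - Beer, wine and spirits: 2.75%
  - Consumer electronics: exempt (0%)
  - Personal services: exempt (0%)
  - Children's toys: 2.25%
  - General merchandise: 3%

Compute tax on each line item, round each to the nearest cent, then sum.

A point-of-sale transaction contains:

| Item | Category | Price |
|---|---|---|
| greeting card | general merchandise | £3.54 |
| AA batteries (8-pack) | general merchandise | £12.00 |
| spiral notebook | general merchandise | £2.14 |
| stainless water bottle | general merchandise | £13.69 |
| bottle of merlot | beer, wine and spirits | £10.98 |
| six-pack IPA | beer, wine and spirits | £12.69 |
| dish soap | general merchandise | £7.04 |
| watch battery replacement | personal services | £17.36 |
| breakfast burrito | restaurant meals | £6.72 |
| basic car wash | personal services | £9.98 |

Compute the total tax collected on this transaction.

£6.84

Greeting card £3.54: general merchandise → 4.25% + 3% district = 7.25% → £0.26
AA batteries (8-pack) £12.00: general merchandise → 4.25% + 3% district = 7.25% → £0.87
Spiral notebook £2.14: general merchandise → 4.25% + 3% district = 7.25% → £0.16
Stainless water bottle £13.69: general merchandise → 4.25% + 3% district = 7.25% → £0.99
Bottle of merlot £10.98: beer, wine and spirits → 13% + 2.75% district = 15.75% → £1.73
Six-pack IPA £12.69: beer, wine and spirits → 13% + 2.75% district = 15.75% → £2.00
Dish soap £7.04: general merchandise → 4.25% + 3% district = 7.25% → £0.51
Watch battery replacement £17.36: personal services → 0% + 0% district = 0% → £0.00
Breakfast burrito £6.72: restaurant meals → 4.25% + 0.5% district = 4.75% → £0.32
Basic car wash £9.98: personal services → 0% + 0% district = 0% → £0.00
Total tax = £0.26 + £0.87 + £0.16 + £0.99 + £1.73 + £2.00 + £0.51 + £0.32 = £6.84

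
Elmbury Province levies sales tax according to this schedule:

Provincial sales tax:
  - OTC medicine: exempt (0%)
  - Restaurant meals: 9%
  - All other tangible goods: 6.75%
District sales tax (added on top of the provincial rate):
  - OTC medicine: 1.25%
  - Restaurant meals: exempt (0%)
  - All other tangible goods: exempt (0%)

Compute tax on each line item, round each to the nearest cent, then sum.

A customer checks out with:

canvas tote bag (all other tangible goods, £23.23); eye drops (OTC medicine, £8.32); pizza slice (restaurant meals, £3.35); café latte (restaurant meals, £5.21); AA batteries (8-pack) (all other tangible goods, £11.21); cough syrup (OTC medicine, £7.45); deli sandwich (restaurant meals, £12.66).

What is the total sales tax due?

£4.43

Canvas tote bag £23.23: all other tangible goods → 6.75% + 0% district = 6.75% → £1.57
Eye drops £8.32: OTC medicine → 0% + 1.25% district = 1.25% → £0.10
Pizza slice £3.35: restaurant meals → 9% + 0% district = 9% → £0.30
Café latte £5.21: restaurant meals → 9% + 0% district = 9% → £0.47
AA batteries (8-pack) £11.21: all other tangible goods → 6.75% + 0% district = 6.75% → £0.76
Cough syrup £7.45: OTC medicine → 0% + 1.25% district = 1.25% → £0.09
Deli sandwich £12.66: restaurant meals → 9% + 0% district = 9% → £1.14
Total tax = £1.57 + £0.10 + £0.30 + £0.47 + £0.76 + £0.09 + £1.14 = £4.43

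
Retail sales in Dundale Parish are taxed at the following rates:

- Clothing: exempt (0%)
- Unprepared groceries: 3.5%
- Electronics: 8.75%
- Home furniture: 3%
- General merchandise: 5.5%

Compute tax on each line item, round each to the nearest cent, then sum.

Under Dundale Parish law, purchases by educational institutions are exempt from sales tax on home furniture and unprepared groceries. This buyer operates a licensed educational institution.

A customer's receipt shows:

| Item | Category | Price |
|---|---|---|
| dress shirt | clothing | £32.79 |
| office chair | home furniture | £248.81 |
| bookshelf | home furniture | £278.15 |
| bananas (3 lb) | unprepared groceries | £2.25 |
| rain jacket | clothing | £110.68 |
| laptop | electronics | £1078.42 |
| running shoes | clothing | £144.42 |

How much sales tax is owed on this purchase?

Dress shirt £32.79: clothing → 0% → £0.00
Office chair £248.81: home furniture, buyer-exempt → 0% → £0.00
Bookshelf £278.15: home furniture, buyer-exempt → 0% → £0.00
Bananas (3 lb) £2.25: unprepared groceries, buyer-exempt → 0% → £0.00
Rain jacket £110.68: clothing → 0% → £0.00
Laptop £1078.42: electronics → 8.75% → £94.36
Running shoes £144.42: clothing → 0% → £0.00
Total tax = £94.36

£94.36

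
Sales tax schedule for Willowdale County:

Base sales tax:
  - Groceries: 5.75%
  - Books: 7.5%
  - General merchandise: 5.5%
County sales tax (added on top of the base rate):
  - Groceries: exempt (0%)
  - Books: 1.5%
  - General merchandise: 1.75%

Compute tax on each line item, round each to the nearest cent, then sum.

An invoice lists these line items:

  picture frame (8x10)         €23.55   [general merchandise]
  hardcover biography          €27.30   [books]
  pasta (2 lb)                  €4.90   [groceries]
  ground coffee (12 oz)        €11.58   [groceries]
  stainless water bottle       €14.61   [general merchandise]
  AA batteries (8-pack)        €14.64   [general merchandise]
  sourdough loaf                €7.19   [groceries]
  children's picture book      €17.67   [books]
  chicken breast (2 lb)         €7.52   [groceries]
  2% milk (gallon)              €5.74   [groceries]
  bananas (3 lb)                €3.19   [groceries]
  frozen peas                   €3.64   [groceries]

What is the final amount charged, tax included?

€151.92

Picture frame (8x10) €23.55: general merchandise → 5.5% + 1.75% county = 7.25% → €1.71
Hardcover biography €27.30: books → 7.5% + 1.5% county = 9% → €2.46
Pasta (2 lb) €4.90: groceries → 5.75% + 0% county = 5.75% → €0.28
Ground coffee (12 oz) €11.58: groceries → 5.75% + 0% county = 5.75% → €0.67
Stainless water bottle €14.61: general merchandise → 5.5% + 1.75% county = 7.25% → €1.06
AA batteries (8-pack) €14.64: general merchandise → 5.5% + 1.75% county = 7.25% → €1.06
Sourdough loaf €7.19: groceries → 5.75% + 0% county = 5.75% → €0.41
Children's picture book €17.67: books → 7.5% + 1.5% county = 9% → €1.59
Chicken breast (2 lb) €7.52: groceries → 5.75% + 0% county = 5.75% → €0.43
2% milk (gallon) €5.74: groceries → 5.75% + 0% county = 5.75% → €0.33
Bananas (3 lb) €3.19: groceries → 5.75% + 0% county = 5.75% → €0.18
Frozen peas €3.64: groceries → 5.75% + 0% county = 5.75% → €0.21
Subtotal = €141.53; tax = €10.39; total due = €151.92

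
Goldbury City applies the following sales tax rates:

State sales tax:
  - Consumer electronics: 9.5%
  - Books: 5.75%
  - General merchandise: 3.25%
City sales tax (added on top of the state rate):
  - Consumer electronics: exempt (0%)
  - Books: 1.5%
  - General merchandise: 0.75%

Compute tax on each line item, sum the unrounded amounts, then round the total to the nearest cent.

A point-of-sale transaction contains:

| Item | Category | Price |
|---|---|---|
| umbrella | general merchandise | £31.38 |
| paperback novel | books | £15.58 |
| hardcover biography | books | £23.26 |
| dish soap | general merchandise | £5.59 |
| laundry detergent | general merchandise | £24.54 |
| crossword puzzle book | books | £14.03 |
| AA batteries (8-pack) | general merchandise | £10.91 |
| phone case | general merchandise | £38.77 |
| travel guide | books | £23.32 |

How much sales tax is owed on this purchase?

£9.97

Umbrella £31.38: general merchandise → 3.25% + 0.75% city = 4% → £1.2552
Paperback novel £15.58: books → 5.75% + 1.5% city = 7.25% → £1.12955
Hardcover biography £23.26: books → 5.75% + 1.5% city = 7.25% → £1.68635
Dish soap £5.59: general merchandise → 3.25% + 0.75% city = 4% → £0.2236
Laundry detergent £24.54: general merchandise → 3.25% + 0.75% city = 4% → £0.9816
Crossword puzzle book £14.03: books → 5.75% + 1.5% city = 7.25% → £1.017175
AA batteries (8-pack) £10.91: general merchandise → 3.25% + 0.75% city = 4% → £0.4364
Phone case £38.77: general merchandise → 3.25% + 0.75% city = 4% → £1.5508
Travel guide £23.32: books → 5.75% + 1.5% city = 7.25% → £1.6907
Unrounded tax sum = £9.971375 → £9.97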